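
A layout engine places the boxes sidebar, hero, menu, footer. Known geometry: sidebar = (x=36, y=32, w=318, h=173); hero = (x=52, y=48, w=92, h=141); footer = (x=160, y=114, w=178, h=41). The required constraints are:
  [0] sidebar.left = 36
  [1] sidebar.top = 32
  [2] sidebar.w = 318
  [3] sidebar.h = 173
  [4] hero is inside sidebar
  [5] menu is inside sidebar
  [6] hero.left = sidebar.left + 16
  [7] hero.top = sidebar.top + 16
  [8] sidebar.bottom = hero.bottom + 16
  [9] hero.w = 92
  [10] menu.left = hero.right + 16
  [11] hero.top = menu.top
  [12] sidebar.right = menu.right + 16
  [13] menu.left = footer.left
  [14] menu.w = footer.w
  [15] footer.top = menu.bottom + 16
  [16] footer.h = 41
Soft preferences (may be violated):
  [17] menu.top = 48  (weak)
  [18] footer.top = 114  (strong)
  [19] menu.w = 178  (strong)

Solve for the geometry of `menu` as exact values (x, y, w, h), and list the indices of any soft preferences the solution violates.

1. menu.x = 160  [menu.left = hero.right + 16]
2. menu.y = 48  [hero.top = menu.top]
3. menu.w = 178  [sidebar.right = menu.right + 16]
4. menu.h = 50  [footer.top = menu.bottom + 16]

menu = (x=160, y=48, w=178, h=50)
violated soft preferences: none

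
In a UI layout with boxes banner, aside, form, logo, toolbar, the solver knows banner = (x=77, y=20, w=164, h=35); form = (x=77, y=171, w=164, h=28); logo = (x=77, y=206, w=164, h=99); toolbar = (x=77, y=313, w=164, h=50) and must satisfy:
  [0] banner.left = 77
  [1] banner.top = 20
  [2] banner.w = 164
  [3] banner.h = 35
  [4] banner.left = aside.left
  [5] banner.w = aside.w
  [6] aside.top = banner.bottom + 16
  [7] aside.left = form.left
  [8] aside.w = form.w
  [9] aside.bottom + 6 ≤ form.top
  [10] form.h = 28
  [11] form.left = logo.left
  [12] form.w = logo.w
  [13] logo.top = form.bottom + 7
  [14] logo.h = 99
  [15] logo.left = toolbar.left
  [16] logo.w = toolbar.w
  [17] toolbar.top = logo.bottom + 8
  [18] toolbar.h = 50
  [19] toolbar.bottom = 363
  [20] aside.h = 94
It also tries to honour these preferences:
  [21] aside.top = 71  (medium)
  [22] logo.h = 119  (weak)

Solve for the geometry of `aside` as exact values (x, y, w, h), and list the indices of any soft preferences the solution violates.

aside = (x=77, y=71, w=164, h=94)
violated soft preferences: 22

1. aside.x = 77  [banner.left = aside.left]
2. aside.w = 164  [banner.w = aside.w]
3. aside.y = 71  [aside.top = banner.bottom + 16]
4. aside.h = 94  [aside.h = 94]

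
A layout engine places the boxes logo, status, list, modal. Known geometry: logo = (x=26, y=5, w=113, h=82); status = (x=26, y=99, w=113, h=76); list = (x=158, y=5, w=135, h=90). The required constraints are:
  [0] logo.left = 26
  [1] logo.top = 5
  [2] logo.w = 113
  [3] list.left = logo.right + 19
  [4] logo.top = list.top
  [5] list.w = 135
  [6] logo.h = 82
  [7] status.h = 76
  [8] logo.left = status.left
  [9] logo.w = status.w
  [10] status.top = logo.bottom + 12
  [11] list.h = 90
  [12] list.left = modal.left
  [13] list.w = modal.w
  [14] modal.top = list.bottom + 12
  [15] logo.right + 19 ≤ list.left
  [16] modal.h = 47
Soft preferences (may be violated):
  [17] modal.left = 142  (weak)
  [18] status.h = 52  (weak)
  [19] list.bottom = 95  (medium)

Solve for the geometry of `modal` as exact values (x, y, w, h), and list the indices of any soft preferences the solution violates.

1. modal.x = 158  [list.left = modal.left]
2. modal.w = 135  [list.w = modal.w]
3. modal.y = 107  [modal.top = list.bottom + 12]
4. modal.h = 47  [modal.h = 47]

modal = (x=158, y=107, w=135, h=47)
violated soft preferences: 17, 18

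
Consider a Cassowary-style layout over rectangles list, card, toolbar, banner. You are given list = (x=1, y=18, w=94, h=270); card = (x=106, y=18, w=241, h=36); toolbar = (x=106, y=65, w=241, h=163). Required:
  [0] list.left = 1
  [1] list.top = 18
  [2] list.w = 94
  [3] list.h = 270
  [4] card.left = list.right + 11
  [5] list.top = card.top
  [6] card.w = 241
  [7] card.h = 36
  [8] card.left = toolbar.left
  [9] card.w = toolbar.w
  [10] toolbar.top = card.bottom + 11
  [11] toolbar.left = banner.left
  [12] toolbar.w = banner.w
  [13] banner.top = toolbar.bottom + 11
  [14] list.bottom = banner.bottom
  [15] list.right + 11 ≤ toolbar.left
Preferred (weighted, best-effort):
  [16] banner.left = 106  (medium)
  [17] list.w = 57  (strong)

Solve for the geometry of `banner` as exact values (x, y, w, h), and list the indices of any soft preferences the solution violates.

banner = (x=106, y=239, w=241, h=49)
violated soft preferences: 17

1. banner.x = 106  [toolbar.left = banner.left]
2. banner.w = 241  [toolbar.w = banner.w]
3. banner.y = 239  [banner.top = toolbar.bottom + 11]
4. banner.h = 49  [list.bottom = banner.bottom]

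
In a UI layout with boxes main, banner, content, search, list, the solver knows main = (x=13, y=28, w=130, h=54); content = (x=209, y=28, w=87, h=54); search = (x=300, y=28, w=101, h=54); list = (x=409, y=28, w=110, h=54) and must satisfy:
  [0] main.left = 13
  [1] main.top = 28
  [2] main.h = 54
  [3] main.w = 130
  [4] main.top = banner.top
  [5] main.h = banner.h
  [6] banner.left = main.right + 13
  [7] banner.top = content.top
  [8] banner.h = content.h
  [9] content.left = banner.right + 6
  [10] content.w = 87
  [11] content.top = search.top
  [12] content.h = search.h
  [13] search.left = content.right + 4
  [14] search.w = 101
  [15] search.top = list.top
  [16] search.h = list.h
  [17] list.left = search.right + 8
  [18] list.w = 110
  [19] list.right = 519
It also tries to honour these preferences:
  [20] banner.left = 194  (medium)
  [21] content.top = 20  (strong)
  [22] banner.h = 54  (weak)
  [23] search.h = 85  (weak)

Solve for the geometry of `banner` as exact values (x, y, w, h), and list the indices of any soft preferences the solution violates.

1. banner.y = 28  [main.top = banner.top]
2. banner.h = 54  [main.h = banner.h]
3. banner.x = 156  [banner.left = main.right + 13]
4. banner.w = 47  [content.left = banner.right + 6]

banner = (x=156, y=28, w=47, h=54)
violated soft preferences: 20, 21, 23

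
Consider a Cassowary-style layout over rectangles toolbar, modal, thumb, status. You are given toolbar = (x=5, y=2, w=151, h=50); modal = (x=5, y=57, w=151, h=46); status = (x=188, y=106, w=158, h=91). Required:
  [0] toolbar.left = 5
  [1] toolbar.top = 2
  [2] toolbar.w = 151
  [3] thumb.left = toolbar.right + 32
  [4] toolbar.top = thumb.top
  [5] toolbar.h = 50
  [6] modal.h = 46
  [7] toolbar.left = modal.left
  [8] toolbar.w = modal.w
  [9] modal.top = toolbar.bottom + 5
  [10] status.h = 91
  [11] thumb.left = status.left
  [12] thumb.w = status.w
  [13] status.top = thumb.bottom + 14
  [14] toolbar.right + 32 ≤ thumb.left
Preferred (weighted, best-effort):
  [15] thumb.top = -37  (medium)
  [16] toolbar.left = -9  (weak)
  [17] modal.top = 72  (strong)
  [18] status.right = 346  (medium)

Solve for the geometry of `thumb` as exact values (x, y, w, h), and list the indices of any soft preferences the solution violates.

thumb = (x=188, y=2, w=158, h=90)
violated soft preferences: 15, 16, 17

1. thumb.x = 188  [thumb.left = toolbar.right + 32]
2. thumb.y = 2  [toolbar.top = thumb.top]
3. thumb.w = 158  [thumb.w = status.w]
4. thumb.h = 90  [status.top = thumb.bottom + 14]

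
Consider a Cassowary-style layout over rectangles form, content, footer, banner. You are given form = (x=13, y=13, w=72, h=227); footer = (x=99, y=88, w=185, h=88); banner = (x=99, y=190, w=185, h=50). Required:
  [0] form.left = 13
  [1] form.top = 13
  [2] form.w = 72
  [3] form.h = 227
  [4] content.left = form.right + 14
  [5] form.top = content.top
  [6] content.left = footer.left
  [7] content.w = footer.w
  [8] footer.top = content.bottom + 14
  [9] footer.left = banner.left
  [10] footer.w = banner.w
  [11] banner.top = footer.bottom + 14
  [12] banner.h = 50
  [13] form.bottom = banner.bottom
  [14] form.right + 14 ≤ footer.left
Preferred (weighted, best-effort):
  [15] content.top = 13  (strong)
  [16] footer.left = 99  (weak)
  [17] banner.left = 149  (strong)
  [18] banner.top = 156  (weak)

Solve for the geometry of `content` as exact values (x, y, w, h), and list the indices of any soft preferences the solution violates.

content = (x=99, y=13, w=185, h=61)
violated soft preferences: 17, 18

1. content.x = 99  [content.left = form.right + 14]
2. content.y = 13  [form.top = content.top]
3. content.w = 185  [content.w = footer.w]
4. content.h = 61  [footer.top = content.bottom + 14]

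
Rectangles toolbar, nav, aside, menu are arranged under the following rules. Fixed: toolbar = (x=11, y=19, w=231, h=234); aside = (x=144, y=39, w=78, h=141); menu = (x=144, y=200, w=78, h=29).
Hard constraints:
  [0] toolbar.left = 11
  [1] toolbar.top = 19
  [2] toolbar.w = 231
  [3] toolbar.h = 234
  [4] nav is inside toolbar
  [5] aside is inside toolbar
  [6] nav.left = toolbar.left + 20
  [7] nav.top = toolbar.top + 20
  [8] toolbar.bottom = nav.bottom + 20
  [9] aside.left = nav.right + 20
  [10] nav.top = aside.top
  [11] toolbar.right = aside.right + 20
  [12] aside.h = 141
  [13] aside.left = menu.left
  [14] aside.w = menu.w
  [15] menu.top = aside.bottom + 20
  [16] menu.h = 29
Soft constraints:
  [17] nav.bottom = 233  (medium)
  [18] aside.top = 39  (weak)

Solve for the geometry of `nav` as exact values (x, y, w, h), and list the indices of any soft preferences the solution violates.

1. nav.x = 31  [nav.left = toolbar.left + 20]
2. nav.y = 39  [nav.top = toolbar.top + 20]
3. nav.h = 194  [toolbar.bottom = nav.bottom + 20]
4. nav.w = 93  [aside.left = nav.right + 20]

nav = (x=31, y=39, w=93, h=194)
violated soft preferences: none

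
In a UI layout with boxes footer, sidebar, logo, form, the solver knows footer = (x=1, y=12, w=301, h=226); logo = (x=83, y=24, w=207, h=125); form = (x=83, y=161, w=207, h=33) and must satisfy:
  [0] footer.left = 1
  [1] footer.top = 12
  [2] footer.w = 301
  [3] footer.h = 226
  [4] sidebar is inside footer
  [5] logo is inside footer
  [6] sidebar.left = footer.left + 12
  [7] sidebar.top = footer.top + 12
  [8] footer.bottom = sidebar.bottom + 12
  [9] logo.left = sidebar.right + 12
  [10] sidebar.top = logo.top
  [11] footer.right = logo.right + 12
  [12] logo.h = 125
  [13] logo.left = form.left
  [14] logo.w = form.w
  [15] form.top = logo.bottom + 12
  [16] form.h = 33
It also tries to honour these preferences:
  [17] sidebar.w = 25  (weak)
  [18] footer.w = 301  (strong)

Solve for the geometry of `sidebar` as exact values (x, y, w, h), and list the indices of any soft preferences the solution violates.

1. sidebar.x = 13  [sidebar.left = footer.left + 12]
2. sidebar.y = 24  [sidebar.top = footer.top + 12]
3. sidebar.h = 202  [footer.bottom = sidebar.bottom + 12]
4. sidebar.w = 58  [logo.left = sidebar.right + 12]

sidebar = (x=13, y=24, w=58, h=202)
violated soft preferences: 17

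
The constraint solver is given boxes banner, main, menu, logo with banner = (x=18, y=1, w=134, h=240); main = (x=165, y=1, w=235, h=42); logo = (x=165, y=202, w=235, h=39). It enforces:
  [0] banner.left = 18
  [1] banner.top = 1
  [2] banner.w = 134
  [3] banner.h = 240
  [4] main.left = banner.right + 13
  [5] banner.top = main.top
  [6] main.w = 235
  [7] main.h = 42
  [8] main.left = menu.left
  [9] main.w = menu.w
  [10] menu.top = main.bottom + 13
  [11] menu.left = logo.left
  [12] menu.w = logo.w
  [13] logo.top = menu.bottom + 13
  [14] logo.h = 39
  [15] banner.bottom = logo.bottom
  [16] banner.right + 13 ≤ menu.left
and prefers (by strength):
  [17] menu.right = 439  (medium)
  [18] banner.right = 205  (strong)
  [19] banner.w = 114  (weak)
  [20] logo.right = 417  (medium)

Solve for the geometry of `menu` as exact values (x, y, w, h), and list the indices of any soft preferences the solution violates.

1. menu.x = 165  [main.left = menu.left]
2. menu.w = 235  [main.w = menu.w]
3. menu.y = 56  [menu.top = main.bottom + 13]
4. menu.h = 133  [logo.top = menu.bottom + 13]

menu = (x=165, y=56, w=235, h=133)
violated soft preferences: 17, 18, 19, 20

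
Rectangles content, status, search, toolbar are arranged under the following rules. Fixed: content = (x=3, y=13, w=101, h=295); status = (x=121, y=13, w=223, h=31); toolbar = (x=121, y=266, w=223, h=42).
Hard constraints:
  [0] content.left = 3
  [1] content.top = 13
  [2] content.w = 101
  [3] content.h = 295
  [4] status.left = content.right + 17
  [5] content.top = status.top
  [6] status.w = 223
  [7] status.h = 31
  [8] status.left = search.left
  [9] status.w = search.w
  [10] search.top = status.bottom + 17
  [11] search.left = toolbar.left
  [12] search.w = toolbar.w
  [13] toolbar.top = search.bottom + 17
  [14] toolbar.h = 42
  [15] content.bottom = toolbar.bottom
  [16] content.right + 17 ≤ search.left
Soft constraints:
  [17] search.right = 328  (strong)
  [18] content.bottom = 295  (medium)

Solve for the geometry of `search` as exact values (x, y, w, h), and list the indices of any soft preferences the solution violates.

search = (x=121, y=61, w=223, h=188)
violated soft preferences: 17, 18

1. search.x = 121  [status.left = search.left]
2. search.w = 223  [status.w = search.w]
3. search.y = 61  [search.top = status.bottom + 17]
4. search.h = 188  [toolbar.top = search.bottom + 17]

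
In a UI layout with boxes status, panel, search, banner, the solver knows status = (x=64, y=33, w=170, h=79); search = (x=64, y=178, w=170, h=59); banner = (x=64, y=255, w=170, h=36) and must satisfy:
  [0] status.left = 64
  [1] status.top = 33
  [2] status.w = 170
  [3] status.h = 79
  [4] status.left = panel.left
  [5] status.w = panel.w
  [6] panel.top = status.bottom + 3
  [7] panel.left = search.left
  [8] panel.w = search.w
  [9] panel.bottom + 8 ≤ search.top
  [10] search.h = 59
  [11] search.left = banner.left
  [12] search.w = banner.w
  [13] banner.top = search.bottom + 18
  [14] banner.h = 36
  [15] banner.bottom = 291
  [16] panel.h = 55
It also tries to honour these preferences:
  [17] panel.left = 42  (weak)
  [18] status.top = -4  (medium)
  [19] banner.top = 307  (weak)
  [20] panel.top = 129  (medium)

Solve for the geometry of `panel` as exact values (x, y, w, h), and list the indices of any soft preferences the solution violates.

panel = (x=64, y=115, w=170, h=55)
violated soft preferences: 17, 18, 19, 20

1. panel.x = 64  [status.left = panel.left]
2. panel.w = 170  [status.w = panel.w]
3. panel.y = 115  [panel.top = status.bottom + 3]
4. panel.h = 55  [panel.h = 55]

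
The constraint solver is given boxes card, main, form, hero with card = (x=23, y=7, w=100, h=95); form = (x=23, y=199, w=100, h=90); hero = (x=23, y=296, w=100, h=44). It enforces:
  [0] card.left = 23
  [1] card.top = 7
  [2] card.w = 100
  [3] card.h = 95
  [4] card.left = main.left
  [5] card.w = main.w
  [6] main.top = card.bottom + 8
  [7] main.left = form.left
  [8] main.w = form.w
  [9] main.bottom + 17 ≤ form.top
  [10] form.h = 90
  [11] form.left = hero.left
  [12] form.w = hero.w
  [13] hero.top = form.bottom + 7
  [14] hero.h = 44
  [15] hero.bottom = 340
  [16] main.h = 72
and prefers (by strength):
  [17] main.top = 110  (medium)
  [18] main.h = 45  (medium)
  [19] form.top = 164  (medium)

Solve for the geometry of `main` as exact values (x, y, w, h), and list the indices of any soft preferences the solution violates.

main = (x=23, y=110, w=100, h=72)
violated soft preferences: 18, 19

1. main.x = 23  [card.left = main.left]
2. main.w = 100  [card.w = main.w]
3. main.y = 110  [main.top = card.bottom + 8]
4. main.h = 72  [main.h = 72]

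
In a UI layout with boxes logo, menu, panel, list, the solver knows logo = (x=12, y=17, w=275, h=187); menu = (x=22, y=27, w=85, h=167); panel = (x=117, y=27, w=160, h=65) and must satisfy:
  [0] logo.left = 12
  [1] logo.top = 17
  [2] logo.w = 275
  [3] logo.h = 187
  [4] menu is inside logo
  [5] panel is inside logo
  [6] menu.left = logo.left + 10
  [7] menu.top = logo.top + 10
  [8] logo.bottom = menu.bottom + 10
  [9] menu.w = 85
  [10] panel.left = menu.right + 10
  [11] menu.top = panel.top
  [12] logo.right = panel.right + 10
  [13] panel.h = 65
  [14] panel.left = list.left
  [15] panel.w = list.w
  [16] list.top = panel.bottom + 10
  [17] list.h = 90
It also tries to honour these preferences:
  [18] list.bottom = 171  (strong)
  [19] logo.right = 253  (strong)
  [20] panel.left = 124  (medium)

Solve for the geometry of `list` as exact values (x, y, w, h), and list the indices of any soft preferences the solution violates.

list = (x=117, y=102, w=160, h=90)
violated soft preferences: 18, 19, 20

1. list.x = 117  [panel.left = list.left]
2. list.w = 160  [panel.w = list.w]
3. list.y = 102  [list.top = panel.bottom + 10]
4. list.h = 90  [list.h = 90]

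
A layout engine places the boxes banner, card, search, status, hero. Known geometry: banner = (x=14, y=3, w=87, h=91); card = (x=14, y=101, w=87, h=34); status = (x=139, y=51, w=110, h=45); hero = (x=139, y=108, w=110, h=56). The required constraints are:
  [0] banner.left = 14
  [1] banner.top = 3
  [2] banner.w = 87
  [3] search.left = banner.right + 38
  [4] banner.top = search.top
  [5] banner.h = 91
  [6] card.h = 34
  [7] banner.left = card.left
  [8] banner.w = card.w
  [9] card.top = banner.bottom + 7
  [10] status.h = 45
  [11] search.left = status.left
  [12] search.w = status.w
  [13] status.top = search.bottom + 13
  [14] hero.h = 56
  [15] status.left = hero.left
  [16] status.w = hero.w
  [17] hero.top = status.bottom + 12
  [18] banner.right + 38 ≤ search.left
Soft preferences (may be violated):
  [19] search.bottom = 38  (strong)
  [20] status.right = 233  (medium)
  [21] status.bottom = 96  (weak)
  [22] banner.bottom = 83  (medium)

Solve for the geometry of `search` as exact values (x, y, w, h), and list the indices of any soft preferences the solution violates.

1. search.x = 139  [search.left = banner.right + 38]
2. search.y = 3  [banner.top = search.top]
3. search.w = 110  [search.w = status.w]
4. search.h = 35  [status.top = search.bottom + 13]

search = (x=139, y=3, w=110, h=35)
violated soft preferences: 20, 22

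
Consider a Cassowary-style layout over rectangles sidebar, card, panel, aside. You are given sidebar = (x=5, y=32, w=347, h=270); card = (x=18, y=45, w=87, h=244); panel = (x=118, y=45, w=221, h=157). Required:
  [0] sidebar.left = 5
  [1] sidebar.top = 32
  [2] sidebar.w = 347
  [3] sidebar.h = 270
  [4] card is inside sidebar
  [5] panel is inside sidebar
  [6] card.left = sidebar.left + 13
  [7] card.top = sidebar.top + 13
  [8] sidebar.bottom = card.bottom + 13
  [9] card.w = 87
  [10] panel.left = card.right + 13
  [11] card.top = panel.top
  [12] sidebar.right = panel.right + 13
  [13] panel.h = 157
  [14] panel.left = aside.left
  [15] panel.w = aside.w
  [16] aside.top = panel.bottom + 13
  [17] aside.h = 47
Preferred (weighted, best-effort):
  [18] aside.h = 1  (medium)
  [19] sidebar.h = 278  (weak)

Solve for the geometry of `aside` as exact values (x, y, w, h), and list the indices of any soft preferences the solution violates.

aside = (x=118, y=215, w=221, h=47)
violated soft preferences: 18, 19

1. aside.x = 118  [panel.left = aside.left]
2. aside.w = 221  [panel.w = aside.w]
3. aside.y = 215  [aside.top = panel.bottom + 13]
4. aside.h = 47  [aside.h = 47]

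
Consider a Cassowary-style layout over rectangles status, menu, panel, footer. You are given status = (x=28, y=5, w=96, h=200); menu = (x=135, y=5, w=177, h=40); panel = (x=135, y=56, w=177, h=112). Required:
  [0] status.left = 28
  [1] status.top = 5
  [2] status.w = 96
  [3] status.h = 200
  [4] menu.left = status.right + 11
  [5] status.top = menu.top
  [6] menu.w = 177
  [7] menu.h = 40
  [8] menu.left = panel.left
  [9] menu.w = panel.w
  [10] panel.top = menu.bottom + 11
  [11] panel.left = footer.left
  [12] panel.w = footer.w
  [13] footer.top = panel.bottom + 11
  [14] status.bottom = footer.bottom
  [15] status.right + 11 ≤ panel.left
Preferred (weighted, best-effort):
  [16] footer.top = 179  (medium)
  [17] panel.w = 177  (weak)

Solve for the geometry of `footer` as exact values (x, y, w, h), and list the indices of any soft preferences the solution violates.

1. footer.x = 135  [panel.left = footer.left]
2. footer.w = 177  [panel.w = footer.w]
3. footer.y = 179  [footer.top = panel.bottom + 11]
4. footer.h = 26  [status.bottom = footer.bottom]

footer = (x=135, y=179, w=177, h=26)
violated soft preferences: none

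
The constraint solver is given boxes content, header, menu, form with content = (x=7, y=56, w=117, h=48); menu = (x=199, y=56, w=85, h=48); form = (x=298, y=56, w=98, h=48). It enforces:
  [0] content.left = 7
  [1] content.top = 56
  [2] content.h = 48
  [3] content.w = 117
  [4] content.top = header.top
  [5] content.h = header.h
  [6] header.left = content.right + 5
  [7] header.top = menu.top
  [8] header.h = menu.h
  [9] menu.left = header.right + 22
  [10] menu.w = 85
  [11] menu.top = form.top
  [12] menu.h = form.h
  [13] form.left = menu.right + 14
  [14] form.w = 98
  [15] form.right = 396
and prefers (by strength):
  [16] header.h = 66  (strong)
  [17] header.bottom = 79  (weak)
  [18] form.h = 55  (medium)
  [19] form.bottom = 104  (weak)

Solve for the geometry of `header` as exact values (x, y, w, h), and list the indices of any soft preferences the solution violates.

header = (x=129, y=56, w=48, h=48)
violated soft preferences: 16, 17, 18

1. header.y = 56  [content.top = header.top]
2. header.h = 48  [content.h = header.h]
3. header.x = 129  [header.left = content.right + 5]
4. header.w = 48  [menu.left = header.right + 22]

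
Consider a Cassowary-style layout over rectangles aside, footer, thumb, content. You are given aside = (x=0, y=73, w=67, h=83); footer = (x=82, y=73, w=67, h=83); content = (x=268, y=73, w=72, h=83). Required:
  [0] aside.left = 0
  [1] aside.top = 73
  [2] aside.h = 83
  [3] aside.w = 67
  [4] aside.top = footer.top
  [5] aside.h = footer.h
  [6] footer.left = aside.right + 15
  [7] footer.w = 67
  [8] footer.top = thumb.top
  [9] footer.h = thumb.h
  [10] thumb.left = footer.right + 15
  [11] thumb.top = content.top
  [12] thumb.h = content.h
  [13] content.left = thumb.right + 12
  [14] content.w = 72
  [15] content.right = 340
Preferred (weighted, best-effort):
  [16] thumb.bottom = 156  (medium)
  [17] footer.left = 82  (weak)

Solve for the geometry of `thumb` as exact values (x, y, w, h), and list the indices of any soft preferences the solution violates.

thumb = (x=164, y=73, w=92, h=83)
violated soft preferences: none

1. thumb.y = 73  [footer.top = thumb.top]
2. thumb.h = 83  [footer.h = thumb.h]
3. thumb.x = 164  [thumb.left = footer.right + 15]
4. thumb.w = 92  [content.left = thumb.right + 12]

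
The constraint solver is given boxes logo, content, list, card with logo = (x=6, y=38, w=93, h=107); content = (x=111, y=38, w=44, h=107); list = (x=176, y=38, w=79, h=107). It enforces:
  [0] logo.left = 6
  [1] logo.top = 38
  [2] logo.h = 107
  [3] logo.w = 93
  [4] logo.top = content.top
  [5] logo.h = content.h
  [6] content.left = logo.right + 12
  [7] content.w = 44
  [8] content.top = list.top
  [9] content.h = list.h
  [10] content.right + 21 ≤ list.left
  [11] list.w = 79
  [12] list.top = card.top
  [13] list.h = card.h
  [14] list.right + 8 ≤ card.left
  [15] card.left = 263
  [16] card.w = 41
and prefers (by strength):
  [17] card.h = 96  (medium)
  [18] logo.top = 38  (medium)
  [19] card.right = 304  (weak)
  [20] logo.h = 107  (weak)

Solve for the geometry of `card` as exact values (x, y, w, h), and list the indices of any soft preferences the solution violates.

1. card.y = 38  [list.top = card.top]
2. card.h = 107  [list.h = card.h]
3. card.x = 263  [card.left = 263]
4. card.w = 41  [card.w = 41]

card = (x=263, y=38, w=41, h=107)
violated soft preferences: 17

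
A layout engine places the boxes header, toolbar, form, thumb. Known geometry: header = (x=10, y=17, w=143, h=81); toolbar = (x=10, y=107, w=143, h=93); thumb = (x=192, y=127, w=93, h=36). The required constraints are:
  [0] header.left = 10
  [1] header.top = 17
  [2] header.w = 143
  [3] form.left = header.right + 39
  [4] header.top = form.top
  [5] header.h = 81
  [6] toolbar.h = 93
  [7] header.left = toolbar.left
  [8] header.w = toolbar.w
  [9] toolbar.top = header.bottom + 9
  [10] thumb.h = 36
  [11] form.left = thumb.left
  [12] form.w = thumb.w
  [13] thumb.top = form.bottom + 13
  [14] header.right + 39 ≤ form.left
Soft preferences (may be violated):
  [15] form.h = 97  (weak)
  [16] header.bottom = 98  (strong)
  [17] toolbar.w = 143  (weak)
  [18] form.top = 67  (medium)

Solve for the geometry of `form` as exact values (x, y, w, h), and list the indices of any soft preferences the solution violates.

1. form.x = 192  [form.left = header.right + 39]
2. form.y = 17  [header.top = form.top]
3. form.w = 93  [form.w = thumb.w]
4. form.h = 97  [thumb.top = form.bottom + 13]

form = (x=192, y=17, w=93, h=97)
violated soft preferences: 18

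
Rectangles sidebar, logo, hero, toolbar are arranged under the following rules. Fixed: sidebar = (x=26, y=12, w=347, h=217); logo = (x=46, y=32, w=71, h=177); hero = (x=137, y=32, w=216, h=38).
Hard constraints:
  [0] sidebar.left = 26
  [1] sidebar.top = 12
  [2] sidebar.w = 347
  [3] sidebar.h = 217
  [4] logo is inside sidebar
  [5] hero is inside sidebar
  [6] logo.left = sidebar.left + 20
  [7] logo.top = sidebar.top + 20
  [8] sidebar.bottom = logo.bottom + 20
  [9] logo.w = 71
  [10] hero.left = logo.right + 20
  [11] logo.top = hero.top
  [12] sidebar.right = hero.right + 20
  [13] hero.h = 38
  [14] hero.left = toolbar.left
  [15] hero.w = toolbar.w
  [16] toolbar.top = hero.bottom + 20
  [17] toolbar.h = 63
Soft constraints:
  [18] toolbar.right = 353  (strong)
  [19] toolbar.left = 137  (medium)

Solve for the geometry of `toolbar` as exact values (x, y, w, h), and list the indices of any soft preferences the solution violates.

1. toolbar.x = 137  [hero.left = toolbar.left]
2. toolbar.w = 216  [hero.w = toolbar.w]
3. toolbar.y = 90  [toolbar.top = hero.bottom + 20]
4. toolbar.h = 63  [toolbar.h = 63]

toolbar = (x=137, y=90, w=216, h=63)
violated soft preferences: none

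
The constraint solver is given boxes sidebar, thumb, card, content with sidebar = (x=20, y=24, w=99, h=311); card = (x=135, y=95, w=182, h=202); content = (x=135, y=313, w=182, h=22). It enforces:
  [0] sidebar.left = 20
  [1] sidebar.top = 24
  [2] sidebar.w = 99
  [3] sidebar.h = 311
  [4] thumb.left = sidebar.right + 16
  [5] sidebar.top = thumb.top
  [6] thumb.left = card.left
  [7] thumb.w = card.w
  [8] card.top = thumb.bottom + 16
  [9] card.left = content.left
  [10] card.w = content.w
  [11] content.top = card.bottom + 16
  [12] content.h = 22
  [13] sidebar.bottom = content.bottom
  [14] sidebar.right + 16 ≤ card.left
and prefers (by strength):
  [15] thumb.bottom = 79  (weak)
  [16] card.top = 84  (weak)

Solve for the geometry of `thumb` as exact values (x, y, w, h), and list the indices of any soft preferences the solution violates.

1. thumb.x = 135  [thumb.left = sidebar.right + 16]
2. thumb.y = 24  [sidebar.top = thumb.top]
3. thumb.w = 182  [thumb.w = card.w]
4. thumb.h = 55  [card.top = thumb.bottom + 16]

thumb = (x=135, y=24, w=182, h=55)
violated soft preferences: 16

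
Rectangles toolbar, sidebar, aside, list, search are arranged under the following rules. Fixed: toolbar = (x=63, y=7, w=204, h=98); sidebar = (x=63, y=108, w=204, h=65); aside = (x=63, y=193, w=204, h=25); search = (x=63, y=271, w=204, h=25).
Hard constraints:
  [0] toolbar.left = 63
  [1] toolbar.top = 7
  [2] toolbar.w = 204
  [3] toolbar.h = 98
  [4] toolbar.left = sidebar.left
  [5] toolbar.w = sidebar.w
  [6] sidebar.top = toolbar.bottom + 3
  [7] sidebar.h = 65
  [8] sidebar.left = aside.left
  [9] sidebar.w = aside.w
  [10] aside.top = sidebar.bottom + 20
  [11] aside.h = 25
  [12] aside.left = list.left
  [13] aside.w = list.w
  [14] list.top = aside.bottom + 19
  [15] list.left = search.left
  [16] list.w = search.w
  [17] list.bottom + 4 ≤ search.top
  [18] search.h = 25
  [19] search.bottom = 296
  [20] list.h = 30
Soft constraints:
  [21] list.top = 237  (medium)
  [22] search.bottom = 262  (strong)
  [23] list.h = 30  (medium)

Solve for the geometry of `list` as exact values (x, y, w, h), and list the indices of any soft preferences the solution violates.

list = (x=63, y=237, w=204, h=30)
violated soft preferences: 22

1. list.x = 63  [aside.left = list.left]
2. list.w = 204  [aside.w = list.w]
3. list.y = 237  [list.top = aside.bottom + 19]
4. list.h = 30  [list.h = 30]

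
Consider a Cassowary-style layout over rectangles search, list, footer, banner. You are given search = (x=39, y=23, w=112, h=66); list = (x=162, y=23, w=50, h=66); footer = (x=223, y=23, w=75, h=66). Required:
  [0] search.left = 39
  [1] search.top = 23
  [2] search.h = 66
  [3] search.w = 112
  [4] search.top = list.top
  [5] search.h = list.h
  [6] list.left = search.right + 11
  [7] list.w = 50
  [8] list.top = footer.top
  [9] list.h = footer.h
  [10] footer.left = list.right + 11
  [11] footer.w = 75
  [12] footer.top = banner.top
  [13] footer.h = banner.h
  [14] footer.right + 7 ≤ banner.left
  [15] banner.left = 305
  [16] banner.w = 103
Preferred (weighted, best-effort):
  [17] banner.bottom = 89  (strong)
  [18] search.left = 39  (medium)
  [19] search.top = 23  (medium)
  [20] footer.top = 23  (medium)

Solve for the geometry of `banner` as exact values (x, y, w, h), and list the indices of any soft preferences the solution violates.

banner = (x=305, y=23, w=103, h=66)
violated soft preferences: none

1. banner.y = 23  [footer.top = banner.top]
2. banner.h = 66  [footer.h = banner.h]
3. banner.x = 305  [banner.left = 305]
4. banner.w = 103  [banner.w = 103]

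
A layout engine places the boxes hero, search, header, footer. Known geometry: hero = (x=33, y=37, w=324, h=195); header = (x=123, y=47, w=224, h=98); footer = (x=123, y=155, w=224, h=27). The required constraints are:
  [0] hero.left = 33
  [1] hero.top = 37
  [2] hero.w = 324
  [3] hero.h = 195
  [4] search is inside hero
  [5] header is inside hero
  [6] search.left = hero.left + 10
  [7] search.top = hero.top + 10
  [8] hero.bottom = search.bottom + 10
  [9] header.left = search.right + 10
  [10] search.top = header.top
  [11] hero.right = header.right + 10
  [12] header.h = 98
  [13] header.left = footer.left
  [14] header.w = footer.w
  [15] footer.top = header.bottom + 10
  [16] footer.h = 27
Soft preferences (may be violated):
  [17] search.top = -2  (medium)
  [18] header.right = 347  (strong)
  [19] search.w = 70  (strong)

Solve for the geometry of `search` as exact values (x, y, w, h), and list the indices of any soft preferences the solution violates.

1. search.x = 43  [search.left = hero.left + 10]
2. search.y = 47  [search.top = hero.top + 10]
3. search.h = 175  [hero.bottom = search.bottom + 10]
4. search.w = 70  [header.left = search.right + 10]

search = (x=43, y=47, w=70, h=175)
violated soft preferences: 17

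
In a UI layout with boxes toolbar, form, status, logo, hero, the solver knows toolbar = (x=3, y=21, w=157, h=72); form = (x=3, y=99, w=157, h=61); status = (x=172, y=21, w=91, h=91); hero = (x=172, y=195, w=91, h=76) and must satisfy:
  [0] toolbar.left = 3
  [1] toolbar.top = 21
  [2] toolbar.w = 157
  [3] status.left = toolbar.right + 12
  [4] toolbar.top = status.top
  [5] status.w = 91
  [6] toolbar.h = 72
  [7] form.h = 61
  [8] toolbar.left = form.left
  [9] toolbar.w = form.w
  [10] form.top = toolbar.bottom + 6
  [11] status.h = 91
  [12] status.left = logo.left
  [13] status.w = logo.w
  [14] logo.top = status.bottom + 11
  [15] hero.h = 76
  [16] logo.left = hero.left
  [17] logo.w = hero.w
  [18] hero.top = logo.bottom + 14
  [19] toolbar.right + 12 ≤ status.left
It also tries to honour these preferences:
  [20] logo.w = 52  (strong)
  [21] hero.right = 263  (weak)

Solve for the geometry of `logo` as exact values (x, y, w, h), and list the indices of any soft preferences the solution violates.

1. logo.x = 172  [status.left = logo.left]
2. logo.w = 91  [status.w = logo.w]
3. logo.y = 123  [logo.top = status.bottom + 11]
4. logo.h = 58  [hero.top = logo.bottom + 14]

logo = (x=172, y=123, w=91, h=58)
violated soft preferences: 20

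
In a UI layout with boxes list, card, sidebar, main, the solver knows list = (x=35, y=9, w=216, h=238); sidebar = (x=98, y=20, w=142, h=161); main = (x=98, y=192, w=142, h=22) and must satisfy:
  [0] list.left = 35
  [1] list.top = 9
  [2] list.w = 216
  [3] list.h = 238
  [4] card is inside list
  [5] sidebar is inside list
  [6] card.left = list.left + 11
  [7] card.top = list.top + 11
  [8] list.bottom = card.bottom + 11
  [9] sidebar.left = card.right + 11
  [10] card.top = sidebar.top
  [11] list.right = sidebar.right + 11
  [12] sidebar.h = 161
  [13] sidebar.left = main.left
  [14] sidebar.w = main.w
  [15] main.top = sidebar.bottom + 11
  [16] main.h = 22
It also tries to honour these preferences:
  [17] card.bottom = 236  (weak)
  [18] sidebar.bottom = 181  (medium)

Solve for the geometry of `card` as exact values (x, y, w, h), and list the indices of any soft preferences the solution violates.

1. card.x = 46  [card.left = list.left + 11]
2. card.y = 20  [card.top = list.top + 11]
3. card.h = 216  [list.bottom = card.bottom + 11]
4. card.w = 41  [sidebar.left = card.right + 11]

card = (x=46, y=20, w=41, h=216)
violated soft preferences: none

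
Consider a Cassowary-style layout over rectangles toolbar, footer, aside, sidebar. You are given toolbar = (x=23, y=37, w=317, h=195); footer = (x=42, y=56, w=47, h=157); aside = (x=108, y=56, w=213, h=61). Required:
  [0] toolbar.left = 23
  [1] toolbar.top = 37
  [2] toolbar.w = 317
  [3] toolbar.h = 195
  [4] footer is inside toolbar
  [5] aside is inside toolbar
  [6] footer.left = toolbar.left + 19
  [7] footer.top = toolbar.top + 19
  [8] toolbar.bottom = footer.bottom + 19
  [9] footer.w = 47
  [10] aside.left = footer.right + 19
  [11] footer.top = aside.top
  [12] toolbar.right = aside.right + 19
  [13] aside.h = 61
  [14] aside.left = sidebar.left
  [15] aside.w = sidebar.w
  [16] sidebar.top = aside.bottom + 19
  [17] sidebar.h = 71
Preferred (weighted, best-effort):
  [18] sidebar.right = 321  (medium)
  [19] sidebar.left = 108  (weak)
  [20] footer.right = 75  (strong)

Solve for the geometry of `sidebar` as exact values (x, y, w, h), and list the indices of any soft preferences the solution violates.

sidebar = (x=108, y=136, w=213, h=71)
violated soft preferences: 20

1. sidebar.x = 108  [aside.left = sidebar.left]
2. sidebar.w = 213  [aside.w = sidebar.w]
3. sidebar.y = 136  [sidebar.top = aside.bottom + 19]
4. sidebar.h = 71  [sidebar.h = 71]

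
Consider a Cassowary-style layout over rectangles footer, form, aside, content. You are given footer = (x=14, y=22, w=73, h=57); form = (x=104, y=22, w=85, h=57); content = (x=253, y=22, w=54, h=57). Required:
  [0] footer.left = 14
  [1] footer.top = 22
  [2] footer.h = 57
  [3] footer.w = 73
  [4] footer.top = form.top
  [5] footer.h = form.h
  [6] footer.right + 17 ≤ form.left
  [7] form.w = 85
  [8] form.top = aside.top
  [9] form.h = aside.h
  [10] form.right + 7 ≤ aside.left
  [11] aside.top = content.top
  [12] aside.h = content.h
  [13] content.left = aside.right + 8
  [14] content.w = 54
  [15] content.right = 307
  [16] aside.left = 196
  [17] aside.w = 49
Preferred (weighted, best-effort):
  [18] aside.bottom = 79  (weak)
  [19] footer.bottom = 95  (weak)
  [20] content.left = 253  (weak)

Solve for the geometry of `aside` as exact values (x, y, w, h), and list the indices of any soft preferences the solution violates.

aside = (x=196, y=22, w=49, h=57)
violated soft preferences: 19

1. aside.y = 22  [form.top = aside.top]
2. aside.h = 57  [form.h = aside.h]
3. aside.x = 196  [aside.left = 196]
4. aside.w = 49  [aside.w = 49]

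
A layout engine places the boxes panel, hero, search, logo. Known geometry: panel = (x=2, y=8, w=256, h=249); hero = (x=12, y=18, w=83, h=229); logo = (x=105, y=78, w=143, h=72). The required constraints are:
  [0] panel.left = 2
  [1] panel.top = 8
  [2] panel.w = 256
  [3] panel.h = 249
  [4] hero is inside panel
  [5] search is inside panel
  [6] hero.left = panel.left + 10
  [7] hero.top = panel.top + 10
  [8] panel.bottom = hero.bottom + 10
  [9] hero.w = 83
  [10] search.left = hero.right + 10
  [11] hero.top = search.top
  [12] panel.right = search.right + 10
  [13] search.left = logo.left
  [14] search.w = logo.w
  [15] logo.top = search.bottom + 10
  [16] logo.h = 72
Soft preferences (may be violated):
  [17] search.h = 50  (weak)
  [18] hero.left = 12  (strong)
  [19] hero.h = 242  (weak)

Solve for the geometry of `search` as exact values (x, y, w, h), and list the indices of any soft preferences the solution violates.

search = (x=105, y=18, w=143, h=50)
violated soft preferences: 19

1. search.x = 105  [search.left = hero.right + 10]
2. search.y = 18  [hero.top = search.top]
3. search.w = 143  [panel.right = search.right + 10]
4. search.h = 50  [logo.top = search.bottom + 10]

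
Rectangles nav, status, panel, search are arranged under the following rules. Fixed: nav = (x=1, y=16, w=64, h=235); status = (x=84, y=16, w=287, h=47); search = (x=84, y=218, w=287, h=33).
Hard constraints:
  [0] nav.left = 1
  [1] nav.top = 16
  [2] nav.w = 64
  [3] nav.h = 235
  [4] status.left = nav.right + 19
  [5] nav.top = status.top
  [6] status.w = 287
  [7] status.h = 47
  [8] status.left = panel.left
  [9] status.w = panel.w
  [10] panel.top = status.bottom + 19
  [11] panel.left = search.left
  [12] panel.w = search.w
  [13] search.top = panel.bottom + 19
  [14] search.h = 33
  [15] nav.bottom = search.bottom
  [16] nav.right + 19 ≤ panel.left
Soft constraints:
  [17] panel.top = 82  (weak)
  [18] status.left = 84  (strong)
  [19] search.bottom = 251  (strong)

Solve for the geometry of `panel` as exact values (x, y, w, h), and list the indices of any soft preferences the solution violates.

panel = (x=84, y=82, w=287, h=117)
violated soft preferences: none

1. panel.x = 84  [status.left = panel.left]
2. panel.w = 287  [status.w = panel.w]
3. panel.y = 82  [panel.top = status.bottom + 19]
4. panel.h = 117  [search.top = panel.bottom + 19]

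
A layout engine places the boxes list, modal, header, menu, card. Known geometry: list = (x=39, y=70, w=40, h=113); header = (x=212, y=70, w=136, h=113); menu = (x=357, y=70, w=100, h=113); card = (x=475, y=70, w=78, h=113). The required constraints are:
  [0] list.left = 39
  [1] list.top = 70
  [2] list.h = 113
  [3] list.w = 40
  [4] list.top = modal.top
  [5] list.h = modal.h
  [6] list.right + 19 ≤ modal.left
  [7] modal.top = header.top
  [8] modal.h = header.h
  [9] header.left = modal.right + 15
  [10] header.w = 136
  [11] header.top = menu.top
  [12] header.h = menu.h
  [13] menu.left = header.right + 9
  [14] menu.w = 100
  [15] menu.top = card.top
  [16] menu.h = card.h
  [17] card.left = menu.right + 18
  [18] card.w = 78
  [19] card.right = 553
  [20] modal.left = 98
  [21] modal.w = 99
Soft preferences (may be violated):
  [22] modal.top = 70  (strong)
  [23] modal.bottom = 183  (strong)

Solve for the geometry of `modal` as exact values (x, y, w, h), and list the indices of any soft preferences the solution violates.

1. modal.y = 70  [list.top = modal.top]
2. modal.h = 113  [list.h = modal.h]
3. modal.x = 98  [modal.left = 98]
4. modal.w = 99  [modal.w = 99]

modal = (x=98, y=70, w=99, h=113)
violated soft preferences: none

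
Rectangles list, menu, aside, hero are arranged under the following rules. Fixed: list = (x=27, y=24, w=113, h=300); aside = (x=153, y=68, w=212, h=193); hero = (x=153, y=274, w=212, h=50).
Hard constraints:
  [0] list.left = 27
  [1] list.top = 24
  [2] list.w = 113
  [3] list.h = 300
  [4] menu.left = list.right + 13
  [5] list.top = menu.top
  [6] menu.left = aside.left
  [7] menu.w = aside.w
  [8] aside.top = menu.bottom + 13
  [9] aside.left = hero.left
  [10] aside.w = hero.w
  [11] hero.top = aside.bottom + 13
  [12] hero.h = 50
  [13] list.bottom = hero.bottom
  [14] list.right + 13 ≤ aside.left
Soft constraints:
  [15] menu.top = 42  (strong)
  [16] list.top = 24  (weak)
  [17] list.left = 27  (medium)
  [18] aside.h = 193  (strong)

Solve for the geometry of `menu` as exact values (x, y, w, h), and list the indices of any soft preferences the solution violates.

1. menu.x = 153  [menu.left = list.right + 13]
2. menu.y = 24  [list.top = menu.top]
3. menu.w = 212  [menu.w = aside.w]
4. menu.h = 31  [aside.top = menu.bottom + 13]

menu = (x=153, y=24, w=212, h=31)
violated soft preferences: 15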